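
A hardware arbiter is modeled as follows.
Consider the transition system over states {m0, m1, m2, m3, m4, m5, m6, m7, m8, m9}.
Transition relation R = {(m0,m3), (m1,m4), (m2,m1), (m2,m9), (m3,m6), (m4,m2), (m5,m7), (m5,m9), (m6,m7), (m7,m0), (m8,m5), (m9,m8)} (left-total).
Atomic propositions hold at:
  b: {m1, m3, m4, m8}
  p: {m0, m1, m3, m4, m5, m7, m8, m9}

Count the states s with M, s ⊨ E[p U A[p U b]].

8

A[p U b]: least fixpoint, start Z0 = Sat(b) = {m1, m3, m4, m8}, add states in Sat(p) with every successor in Z. Z1 = {m0, m1, m3, m4, m8, m9}; Z2 = {m0, m1, m3, m4, m7, m8, m9}; Z3 = {m0, m1, m3, m4, m5, m7, m8, m9}; fixed.
Sat(A[p U b]) = {m0, m1, m3, m4, m5, m7, m8, m9}
E[p U A[p U b]]: least fixpoint, start Z0 = Sat(A[p U b]) = {m0, m1, m3, m4, m5, m7, m8, m9}, add states in Sat(p) with some successor in Z. Already a fixed point.
Sat(E[p U A[p U b]]) = {m0, m1, m3, m4, m5, m7, m8, m9}
|Sat(E[p U A[p U b]])| = |{m0, m1, m3, m4, m5, m7, m8, m9}| = 8.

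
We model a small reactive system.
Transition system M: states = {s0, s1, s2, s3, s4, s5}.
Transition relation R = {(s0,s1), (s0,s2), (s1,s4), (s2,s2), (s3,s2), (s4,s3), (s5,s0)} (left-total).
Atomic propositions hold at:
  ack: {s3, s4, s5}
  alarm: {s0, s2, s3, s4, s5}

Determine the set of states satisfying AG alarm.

AG alarm: greatest fixpoint, start Z0 = {s0, s2, s3, s4, s5}, keep only states in Sat with every successor in Z. Z1 = {s2, s3, s4, s5}; Z2 = {s2, s3, s4}; fixed.
Sat(AG alarm) = {s2, s3, s4}

{s2, s3, s4}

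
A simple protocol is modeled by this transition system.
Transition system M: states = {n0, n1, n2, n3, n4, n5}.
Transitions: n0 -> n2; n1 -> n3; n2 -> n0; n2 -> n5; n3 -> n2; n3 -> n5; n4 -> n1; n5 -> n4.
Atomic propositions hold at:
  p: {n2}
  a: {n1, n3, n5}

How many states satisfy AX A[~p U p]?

Sat(~p) = {n0, n1, n3, n4, n5}
A[~p U p]: least fixpoint, start Z0 = Sat(p) = {n2}, add states in Sat(~p) with every successor in Z. Z1 = {n0, n2}; fixed.
Sat(A[~p U p]) = {n0, n2}
Sat(AX A[~p U p]) = {s : every successor in {n0, n2}} = {n0}
|Sat(AX A[~p U p])| = |{n0}| = 1.

1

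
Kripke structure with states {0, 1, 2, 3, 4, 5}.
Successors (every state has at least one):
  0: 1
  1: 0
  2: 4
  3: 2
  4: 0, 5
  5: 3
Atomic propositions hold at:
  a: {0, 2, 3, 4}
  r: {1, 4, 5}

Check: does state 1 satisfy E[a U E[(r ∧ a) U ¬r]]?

Sat(r ∧ a) = {4}
Sat(¬r) = {0, 2, 3}
E[(r ∧ a) U ¬r]: least fixpoint, start Z0 = Sat(¬r) = {0, 2, 3}, add states in Sat(r ∧ a) with some successor in Z. Z1 = {0, 2, 3, 4}; fixed.
Sat(E[(r ∧ a) U ¬r]) = {0, 2, 3, 4}
E[a U E[(r ∧ a) U ¬r]]: least fixpoint, start Z0 = Sat(E[(r ∧ a) U ¬r]) = {0, 2, 3, 4}, add states in Sat(a) with some successor in Z. Already a fixed point.
Sat(E[a U E[(r ∧ a) U ¬r]]) = {0, 2, 3, 4}
1 ∉ Sat(E[a U E[(r ∧ a) U ¬r]]) = {0, 2, 3, 4}, so the formula does not hold at 1.

No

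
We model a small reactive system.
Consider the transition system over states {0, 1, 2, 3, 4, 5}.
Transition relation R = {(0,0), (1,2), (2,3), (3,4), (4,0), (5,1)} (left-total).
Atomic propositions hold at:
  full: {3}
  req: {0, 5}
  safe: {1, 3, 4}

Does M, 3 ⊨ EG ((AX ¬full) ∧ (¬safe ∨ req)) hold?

No

Sat(¬full) = {0, 1, 2, 4, 5}
Sat(AX ¬full) = {s : every successor in {0, 1, 2, 4, 5}} = {0, 1, 3, 4, 5}
Sat(¬safe) = {0, 2, 5}
Sat(¬safe ∨ req) = {0, 2, 5}
Sat((AX ¬full) ∧ (¬safe ∨ req)) = {0, 5}
EG ((AX ¬full) ∧ (¬safe ∨ req)): greatest fixpoint, start Z0 = {0, 5}, keep only states in Sat with some successor in Z. Z1 = {0}; fixed.
Sat(EG ((AX ¬full) ∧ (¬safe ∨ req))) = {0}
3 ∉ Sat(EG ((AX ¬full) ∧ (¬safe ∨ req))) = {0}, so the formula does not hold at 3.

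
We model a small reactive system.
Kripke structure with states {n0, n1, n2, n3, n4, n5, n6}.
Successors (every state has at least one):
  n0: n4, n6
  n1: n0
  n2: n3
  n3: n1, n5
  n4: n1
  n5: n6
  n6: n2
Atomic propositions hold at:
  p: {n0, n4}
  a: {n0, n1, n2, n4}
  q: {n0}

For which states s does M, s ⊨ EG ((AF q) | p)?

{n0, n1, n4}

AF q: least fixpoint, start Z0 = {n0}, add states with every successor in Z. Z1 = {n0, n1}; Z2 = {n0, n1, n4}; fixed.
Sat(AF q) = {n0, n1, n4}
Sat((AF q) | p) = {n0, n1, n4}
EG ((AF q) | p): greatest fixpoint, start Z0 = {n0, n1, n4}, keep only states in Sat with some successor in Z. Already a fixed point.
Sat(EG ((AF q) | p)) = {n0, n1, n4}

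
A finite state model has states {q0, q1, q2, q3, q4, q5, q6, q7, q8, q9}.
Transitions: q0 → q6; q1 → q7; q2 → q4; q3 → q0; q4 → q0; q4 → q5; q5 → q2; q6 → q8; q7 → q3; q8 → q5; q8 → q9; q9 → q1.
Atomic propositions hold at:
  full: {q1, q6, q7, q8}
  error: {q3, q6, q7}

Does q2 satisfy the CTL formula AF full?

No

AF full: least fixpoint, start Z0 = {q1, q6, q7, q8}, add states with every successor in Z. Z1 = {q0, q1, q6, q7, q8, q9}; Z2 = {q0, q1, q3, q6, q7, q8, q9}; fixed.
Sat(AF full) = {q0, q1, q3, q6, q7, q8, q9}
q2 ∉ Sat(AF full) = {q0, q1, q3, q6, q7, q8, q9}, so the formula does not hold at q2.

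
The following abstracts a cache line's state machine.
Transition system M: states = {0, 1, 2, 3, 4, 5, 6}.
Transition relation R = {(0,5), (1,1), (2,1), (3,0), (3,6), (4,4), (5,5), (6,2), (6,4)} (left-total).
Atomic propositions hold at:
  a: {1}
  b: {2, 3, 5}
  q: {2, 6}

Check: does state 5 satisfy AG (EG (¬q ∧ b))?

Sat(¬q) = {0, 1, 3, 4, 5}
Sat(¬q ∧ b) = {3, 5}
EG (¬q ∧ b): greatest fixpoint, start Z0 = {3, 5}, keep only states in Sat with some successor in Z. Z1 = {5}; fixed.
Sat(EG (¬q ∧ b)) = {5}
AG (EG (¬q ∧ b)): greatest fixpoint, start Z0 = {5}, keep only states in Sat with every successor in Z. Already a fixed point.
Sat(AG (EG (¬q ∧ b))) = {5}
5 ∈ Sat(AG (EG (¬q ∧ b))) = {5}, so the formula holds at 5.

Yes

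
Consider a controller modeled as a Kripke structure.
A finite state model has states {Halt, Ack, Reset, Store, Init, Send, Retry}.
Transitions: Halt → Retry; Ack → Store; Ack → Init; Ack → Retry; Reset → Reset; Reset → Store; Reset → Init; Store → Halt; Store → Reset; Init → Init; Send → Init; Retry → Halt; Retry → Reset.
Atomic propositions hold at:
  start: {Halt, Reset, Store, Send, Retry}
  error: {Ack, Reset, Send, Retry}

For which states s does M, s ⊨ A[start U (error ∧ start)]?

{Halt, Reset, Store, Send, Retry}

Sat(error ∧ start) = {Reset, Send, Retry}
A[start U (error ∧ start)]: least fixpoint, start Z0 = Sat((error ∧ start)) = {Reset, Send, Retry}, add states in Sat(start) with every successor in Z. Z1 = {Halt, Reset, Send, Retry}; Z2 = {Halt, Reset, Store, Send, Retry}; fixed.
Sat(A[start U (error ∧ start)]) = {Halt, Reset, Store, Send, Retry}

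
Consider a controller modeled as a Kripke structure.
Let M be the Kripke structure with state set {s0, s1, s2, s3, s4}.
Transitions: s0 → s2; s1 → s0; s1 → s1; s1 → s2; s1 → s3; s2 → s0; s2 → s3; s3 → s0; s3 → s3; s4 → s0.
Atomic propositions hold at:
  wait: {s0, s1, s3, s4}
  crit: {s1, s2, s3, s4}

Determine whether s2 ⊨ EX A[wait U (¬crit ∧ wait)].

Yes

Sat(¬crit) = {s0}
Sat(¬crit ∧ wait) = {s0}
A[wait U (¬crit ∧ wait)]: least fixpoint, start Z0 = Sat((¬crit ∧ wait)) = {s0}, add states in Sat(wait) with every successor in Z. Z1 = {s0, s4}; fixed.
Sat(A[wait U (¬crit ∧ wait)]) = {s0, s4}
Sat(EX A[wait U (¬crit ∧ wait)]) = {s : some successor in {s0, s4}} = {s1, s2, s3, s4}
s2 ∈ Sat(EX A[wait U (¬crit ∧ wait)]) = {s1, s2, s3, s4}, so the formula holds at s2.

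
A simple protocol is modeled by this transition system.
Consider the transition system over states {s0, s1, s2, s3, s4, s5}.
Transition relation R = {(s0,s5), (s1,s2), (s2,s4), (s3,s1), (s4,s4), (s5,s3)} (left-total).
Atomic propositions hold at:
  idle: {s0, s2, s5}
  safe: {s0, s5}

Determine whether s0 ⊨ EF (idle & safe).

Yes

Sat(idle & safe) = {s0, s5}
EF (idle & safe): least fixpoint, start Z0 = {s0, s5}, add states with some successor in Z. Already a fixed point.
Sat(EF (idle & safe)) = {s0, s5}
s0 ∈ Sat(EF (idle & safe)) = {s0, s5}, so the formula holds at s0.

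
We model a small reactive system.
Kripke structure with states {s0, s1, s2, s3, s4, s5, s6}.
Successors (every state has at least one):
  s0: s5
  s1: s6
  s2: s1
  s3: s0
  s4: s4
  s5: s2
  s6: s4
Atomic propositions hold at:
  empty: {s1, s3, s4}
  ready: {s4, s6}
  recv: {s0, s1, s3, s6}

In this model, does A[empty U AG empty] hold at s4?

Yes

AG empty: greatest fixpoint, start Z0 = {s1, s3, s4}, keep only states in Sat with every successor in Z. Z1 = {s4}; fixed.
Sat(AG empty) = {s4}
A[empty U AG empty]: least fixpoint, start Z0 = Sat(AG empty) = {s4}, add states in Sat(empty) with every successor in Z. Already a fixed point.
Sat(A[empty U AG empty]) = {s4}
s4 ∈ Sat(A[empty U AG empty]) = {s4}, so the formula holds at s4.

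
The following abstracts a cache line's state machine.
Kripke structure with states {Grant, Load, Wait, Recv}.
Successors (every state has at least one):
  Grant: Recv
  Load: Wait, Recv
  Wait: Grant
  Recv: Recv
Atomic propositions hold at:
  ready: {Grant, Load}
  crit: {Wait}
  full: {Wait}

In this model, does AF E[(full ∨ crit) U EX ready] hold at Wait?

Sat(full ∨ crit) = {Wait}
Sat(EX ready) = {s : some successor in {Grant, Load}} = {Wait}
E[(full ∨ crit) U EX ready]: least fixpoint, start Z0 = Sat(EX ready) = {Wait}, add states in Sat(full ∨ crit) with some successor in Z. Already a fixed point.
Sat(E[(full ∨ crit) U EX ready]) = {Wait}
AF E[(full ∨ crit) U EX ready]: least fixpoint, start Z0 = {Wait}, add states with every successor in Z. Already a fixed point.
Sat(AF E[(full ∨ crit) U EX ready]) = {Wait}
Wait ∈ Sat(AF E[(full ∨ crit) U EX ready]) = {Wait}, so the formula holds at Wait.

Yes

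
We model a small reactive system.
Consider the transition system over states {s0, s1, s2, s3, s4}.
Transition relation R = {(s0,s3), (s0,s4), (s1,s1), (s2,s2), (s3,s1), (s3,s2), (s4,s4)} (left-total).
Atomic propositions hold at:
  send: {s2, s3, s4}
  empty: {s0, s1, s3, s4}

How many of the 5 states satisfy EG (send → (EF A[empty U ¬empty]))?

4

Sat(¬empty) = {s2}
A[empty U ¬empty]: least fixpoint, start Z0 = Sat(¬empty) = {s2}, add states in Sat(empty) with every successor in Z. Already a fixed point.
Sat(A[empty U ¬empty]) = {s2}
EF A[empty U ¬empty]: least fixpoint, start Z0 = {s2}, add states with some successor in Z. Z1 = {s2, s3}; Z2 = {s0, s2, s3}; fixed.
Sat(EF A[empty U ¬empty]) = {s0, s2, s3}
Sat(send → (EF A[empty U ¬empty])) = {s0, s1, s2, s3}
EG (send → (EF A[empty U ¬empty])): greatest fixpoint, start Z0 = {s0, s1, s2, s3}, keep only states in Sat with some successor in Z. Already a fixed point.
Sat(EG (send → (EF A[empty U ¬empty]))) = {s0, s1, s2, s3}
|Sat(EG (send → (EF A[empty U ¬empty])))| = |{s0, s1, s2, s3}| = 4.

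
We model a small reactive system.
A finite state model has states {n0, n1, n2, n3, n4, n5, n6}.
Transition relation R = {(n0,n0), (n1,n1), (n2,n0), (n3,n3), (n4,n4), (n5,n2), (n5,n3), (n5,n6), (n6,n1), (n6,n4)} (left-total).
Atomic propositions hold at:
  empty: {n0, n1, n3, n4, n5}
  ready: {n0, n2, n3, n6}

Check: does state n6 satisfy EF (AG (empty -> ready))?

Sat(empty -> ready) = {n0, n2, n3, n6}
AG (empty -> ready): greatest fixpoint, start Z0 = {n0, n2, n3, n6}, keep only states in Sat with every successor in Z. Z1 = {n0, n2, n3}; fixed.
Sat(AG (empty -> ready)) = {n0, n2, n3}
EF (AG (empty -> ready)): least fixpoint, start Z0 = {n0, n2, n3}, add states with some successor in Z. Z1 = {n0, n2, n3, n5}; fixed.
Sat(EF (AG (empty -> ready))) = {n0, n2, n3, n5}
n6 ∉ Sat(EF (AG (empty -> ready))) = {n0, n2, n3, n5}, so the formula does not hold at n6.

No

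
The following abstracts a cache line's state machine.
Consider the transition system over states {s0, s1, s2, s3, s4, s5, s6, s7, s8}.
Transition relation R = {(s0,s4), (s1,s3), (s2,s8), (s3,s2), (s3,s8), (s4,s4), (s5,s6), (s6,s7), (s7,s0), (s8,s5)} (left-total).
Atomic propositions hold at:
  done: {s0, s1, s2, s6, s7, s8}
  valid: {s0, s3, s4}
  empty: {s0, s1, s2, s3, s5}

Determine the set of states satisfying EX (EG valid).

{s0, s4, s7}

EG valid: greatest fixpoint, start Z0 = {s0, s3, s4}, keep only states in Sat with some successor in Z. Z1 = {s0, s4}; fixed.
Sat(EG valid) = {s0, s4}
Sat(EX (EG valid)) = {s : some successor in {s0, s4}} = {s0, s4, s7}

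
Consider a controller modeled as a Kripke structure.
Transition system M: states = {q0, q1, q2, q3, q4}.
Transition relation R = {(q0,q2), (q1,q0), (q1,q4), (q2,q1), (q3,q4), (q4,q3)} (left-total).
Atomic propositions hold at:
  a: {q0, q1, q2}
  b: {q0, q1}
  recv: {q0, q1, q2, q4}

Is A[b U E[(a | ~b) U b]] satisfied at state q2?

Yes

Sat(~b) = {q2, q3, q4}
Sat(a | ~b) = {q0, q1, q2, q3, q4}
E[(a | ~b) U b]: least fixpoint, start Z0 = Sat(b) = {q0, q1}, add states in Sat(a | ~b) with some successor in Z. Z1 = {q0, q1, q2}; fixed.
Sat(E[(a | ~b) U b]) = {q0, q1, q2}
A[b U E[(a | ~b) U b]]: least fixpoint, start Z0 = Sat(E[(a | ~b) U b]) = {q0, q1, q2}, add states in Sat(b) with every successor in Z. Already a fixed point.
Sat(A[b U E[(a | ~b) U b]]) = {q0, q1, q2}
q2 ∈ Sat(A[b U E[(a | ~b) U b]]) = {q0, q1, q2}, so the formula holds at q2.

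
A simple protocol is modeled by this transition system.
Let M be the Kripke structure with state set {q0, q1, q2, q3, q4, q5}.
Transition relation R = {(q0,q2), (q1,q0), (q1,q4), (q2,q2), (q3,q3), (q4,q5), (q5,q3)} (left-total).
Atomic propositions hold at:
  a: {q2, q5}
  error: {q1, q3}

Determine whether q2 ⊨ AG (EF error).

No

EF error: least fixpoint, start Z0 = {q1, q3}, add states with some successor in Z. Z1 = {q1, q3, q5}; Z2 = {q1, q3, q4, q5}; fixed.
Sat(EF error) = {q1, q3, q4, q5}
AG (EF error): greatest fixpoint, start Z0 = {q1, q3, q4, q5}, keep only states in Sat with every successor in Z. Z1 = {q3, q4, q5}; fixed.
Sat(AG (EF error)) = {q3, q4, q5}
q2 ∉ Sat(AG (EF error)) = {q3, q4, q5}, so the formula does not hold at q2.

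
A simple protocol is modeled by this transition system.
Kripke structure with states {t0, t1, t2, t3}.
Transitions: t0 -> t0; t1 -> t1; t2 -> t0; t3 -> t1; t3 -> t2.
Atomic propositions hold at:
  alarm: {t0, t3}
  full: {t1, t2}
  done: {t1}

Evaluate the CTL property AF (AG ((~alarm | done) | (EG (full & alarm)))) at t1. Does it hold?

Yes

Sat(~alarm) = {t1, t2}
Sat(~alarm | done) = {t1, t2}
Sat(full & alarm) = ∅
EG (full & alarm): greatest fixpoint, start Z0 = ∅, keep only states in Sat with some successor in Z. Already a fixed point.
Sat(EG (full & alarm)) = ∅
Sat((~alarm | done) | (EG (full & alarm))) = {t1, t2}
AG ((~alarm | done) | (EG (full & alarm))): greatest fixpoint, start Z0 = {t1, t2}, keep only states in Sat with every successor in Z. Z1 = {t1}; fixed.
Sat(AG ((~alarm | done) | (EG (full & alarm)))) = {t1}
AF (AG ((~alarm | done) | (EG (full & alarm)))): least fixpoint, start Z0 = {t1}, add states with every successor in Z. Already a fixed point.
Sat(AF (AG ((~alarm | done) | (EG (full & alarm))))) = {t1}
t1 ∈ Sat(AF (AG ((~alarm | done) | (EG (full & alarm))))) = {t1}, so the formula holds at t1.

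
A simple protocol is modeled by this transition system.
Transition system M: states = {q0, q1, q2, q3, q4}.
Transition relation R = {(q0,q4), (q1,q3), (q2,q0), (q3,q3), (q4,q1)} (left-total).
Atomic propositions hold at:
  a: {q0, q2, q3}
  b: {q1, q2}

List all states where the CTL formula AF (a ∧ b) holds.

{q2}

Sat(a ∧ b) = {q2}
AF (a ∧ b): least fixpoint, start Z0 = {q2}, add states with every successor in Z. Already a fixed point.
Sat(AF (a ∧ b)) = {q2}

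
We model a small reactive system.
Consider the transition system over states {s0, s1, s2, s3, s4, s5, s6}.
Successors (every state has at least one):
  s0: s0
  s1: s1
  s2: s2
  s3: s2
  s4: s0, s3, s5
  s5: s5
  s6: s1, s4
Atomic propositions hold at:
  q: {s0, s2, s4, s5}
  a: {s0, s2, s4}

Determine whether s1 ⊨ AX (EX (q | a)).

Sat(q | a) = {s0, s2, s4, s5}
Sat(EX (q | a)) = {s : some successor in {s0, s2, s4, s5}} = {s0, s2, s3, s4, s5, s6}
Sat(AX (EX (q | a))) = {s : every successor in {s0, s2, s3, s4, s5, s6}} = {s0, s2, s3, s4, s5}
s1 ∉ Sat(AX (EX (q | a))) = {s0, s2, s3, s4, s5}, so the formula does not hold at s1.

No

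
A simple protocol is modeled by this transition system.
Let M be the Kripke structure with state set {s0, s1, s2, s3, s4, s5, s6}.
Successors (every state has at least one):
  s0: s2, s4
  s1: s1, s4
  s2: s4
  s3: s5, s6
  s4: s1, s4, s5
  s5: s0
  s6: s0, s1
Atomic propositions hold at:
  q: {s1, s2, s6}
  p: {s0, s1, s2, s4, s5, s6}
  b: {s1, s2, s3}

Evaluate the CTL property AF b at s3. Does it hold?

Yes

AF b: least fixpoint, start Z0 = {s1, s2, s3}, add states with every successor in Z. Already a fixed point.
Sat(AF b) = {s1, s2, s3}
s3 ∈ Sat(AF b) = {s1, s2, s3}, so the formula holds at s3.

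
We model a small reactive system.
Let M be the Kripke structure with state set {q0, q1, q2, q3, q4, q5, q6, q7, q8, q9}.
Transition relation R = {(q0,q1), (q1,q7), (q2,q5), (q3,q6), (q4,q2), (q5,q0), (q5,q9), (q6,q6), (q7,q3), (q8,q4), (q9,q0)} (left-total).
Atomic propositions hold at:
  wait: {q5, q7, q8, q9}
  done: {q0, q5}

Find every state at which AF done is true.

{q0, q2, q4, q5, q8, q9}

AF done: least fixpoint, start Z0 = {q0, q5}, add states with every successor in Z. Z1 = {q0, q2, q5, q9}; Z2 = {q0, q2, q4, q5, q9}; Z3 = {q0, q2, q4, q5, q8, q9}; fixed.
Sat(AF done) = {q0, q2, q4, q5, q8, q9}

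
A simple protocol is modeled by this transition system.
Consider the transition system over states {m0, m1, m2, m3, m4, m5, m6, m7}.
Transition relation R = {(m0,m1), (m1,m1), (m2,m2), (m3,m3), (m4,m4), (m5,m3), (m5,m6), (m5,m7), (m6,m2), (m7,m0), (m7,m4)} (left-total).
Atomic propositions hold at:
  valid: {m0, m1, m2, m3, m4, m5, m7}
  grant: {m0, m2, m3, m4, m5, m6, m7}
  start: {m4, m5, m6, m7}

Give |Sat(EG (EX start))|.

3

Sat(EX start) = {s : some successor in {m4, m5, m6, m7}} = {m4, m5, m7}
EG (EX start): greatest fixpoint, start Z0 = {m4, m5, m7}, keep only states in Sat with some successor in Z. Already a fixed point.
Sat(EG (EX start)) = {m4, m5, m7}
|Sat(EG (EX start))| = |{m4, m5, m7}| = 3.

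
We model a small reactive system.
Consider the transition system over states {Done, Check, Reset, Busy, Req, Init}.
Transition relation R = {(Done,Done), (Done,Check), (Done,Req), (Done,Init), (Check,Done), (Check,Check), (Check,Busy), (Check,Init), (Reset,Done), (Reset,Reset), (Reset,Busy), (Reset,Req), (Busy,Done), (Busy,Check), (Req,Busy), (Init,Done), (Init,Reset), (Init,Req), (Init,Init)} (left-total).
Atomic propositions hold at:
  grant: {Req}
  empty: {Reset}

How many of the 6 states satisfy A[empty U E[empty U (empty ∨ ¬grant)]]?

5

Sat(¬grant) = {Done, Check, Reset, Busy, Init}
Sat(empty ∨ ¬grant) = {Done, Check, Reset, Busy, Init}
E[empty U (empty ∨ ¬grant)]: least fixpoint, start Z0 = Sat((empty ∨ ¬grant)) = {Done, Check, Reset, Busy, Init}, add states in Sat(empty) with some successor in Z. Already a fixed point.
Sat(E[empty U (empty ∨ ¬grant)]) = {Done, Check, Reset, Busy, Init}
A[empty U E[empty U (empty ∨ ¬grant)]]: least fixpoint, start Z0 = Sat(E[empty U (empty ∨ ¬grant)]) = {Done, Check, Reset, Busy, Init}, add states in Sat(empty) with every successor in Z. Already a fixed point.
Sat(A[empty U E[empty U (empty ∨ ¬grant)]]) = {Done, Check, Reset, Busy, Init}
|Sat(A[empty U E[empty U (empty ∨ ¬grant)]])| = |{Done, Check, Reset, Busy, Init}| = 5.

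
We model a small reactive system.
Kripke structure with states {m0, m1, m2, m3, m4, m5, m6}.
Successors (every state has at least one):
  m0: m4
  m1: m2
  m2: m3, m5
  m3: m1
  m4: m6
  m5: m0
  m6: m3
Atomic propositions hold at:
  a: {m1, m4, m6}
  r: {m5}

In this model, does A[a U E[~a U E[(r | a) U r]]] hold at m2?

Yes

Sat(~a) = {m0, m2, m3, m5}
Sat(r | a) = {m1, m4, m5, m6}
E[(r | a) U r]: least fixpoint, start Z0 = Sat(r) = {m5}, add states in Sat(r | a) with some successor in Z. Already a fixed point.
Sat(E[(r | a) U r]) = {m5}
E[~a U E[(r | a) U r]]: least fixpoint, start Z0 = Sat(E[(r | a) U r]) = {m5}, add states in Sat(~a) with some successor in Z. Z1 = {m2, m5}; fixed.
Sat(E[~a U E[(r | a) U r]]) = {m2, m5}
A[a U E[~a U E[(r | a) U r]]]: least fixpoint, start Z0 = Sat(E[~a U E[(r | a) U r]]) = {m2, m5}, add states in Sat(a) with every successor in Z. Z1 = {m1, m2, m5}; fixed.
Sat(A[a U E[~a U E[(r | a) U r]]]) = {m1, m2, m5}
m2 ∈ Sat(A[a U E[~a U E[(r | a) U r]]]) = {m1, m2, m5}, so the formula holds at m2.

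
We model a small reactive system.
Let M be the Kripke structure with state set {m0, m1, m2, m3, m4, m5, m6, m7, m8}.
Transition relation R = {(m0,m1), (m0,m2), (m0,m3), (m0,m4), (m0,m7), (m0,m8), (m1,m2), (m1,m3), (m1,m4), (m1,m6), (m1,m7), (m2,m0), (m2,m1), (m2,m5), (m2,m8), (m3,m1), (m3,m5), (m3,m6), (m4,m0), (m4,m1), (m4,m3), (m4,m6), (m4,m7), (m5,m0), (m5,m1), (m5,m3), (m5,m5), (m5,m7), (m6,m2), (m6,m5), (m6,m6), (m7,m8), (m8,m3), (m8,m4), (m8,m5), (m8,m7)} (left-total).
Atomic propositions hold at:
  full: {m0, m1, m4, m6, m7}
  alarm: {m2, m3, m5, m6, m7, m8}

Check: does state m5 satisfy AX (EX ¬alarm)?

Sat(¬alarm) = {m0, m1, m4}
Sat(EX ¬alarm) = {s : some successor in {m0, m1, m4}} = {m0, m1, m2, m3, m4, m5, m8}
Sat(AX (EX ¬alarm)) = {s : every successor in {m0, m1, m2, m3, m4, m5, m8}} = {m2, m7}
m5 ∉ Sat(AX (EX ¬alarm)) = {m2, m7}, so the formula does not hold at m5.

No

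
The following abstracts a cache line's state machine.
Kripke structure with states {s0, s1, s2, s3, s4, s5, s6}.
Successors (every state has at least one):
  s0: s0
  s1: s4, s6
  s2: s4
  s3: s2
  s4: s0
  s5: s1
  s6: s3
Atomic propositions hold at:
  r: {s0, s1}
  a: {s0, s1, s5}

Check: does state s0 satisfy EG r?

EG r: greatest fixpoint, start Z0 = {s0, s1}, keep only states in Sat with some successor in Z. Z1 = {s0}; fixed.
Sat(EG r) = {s0}
s0 ∈ Sat(EG r) = {s0}, so the formula holds at s0.

Yes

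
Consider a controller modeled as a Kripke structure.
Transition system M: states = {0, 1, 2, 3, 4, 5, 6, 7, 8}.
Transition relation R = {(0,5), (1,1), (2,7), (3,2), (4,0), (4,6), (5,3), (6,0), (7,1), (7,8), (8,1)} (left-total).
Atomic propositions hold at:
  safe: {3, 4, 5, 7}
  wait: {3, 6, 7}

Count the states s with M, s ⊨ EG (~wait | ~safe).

2

Sat(~wait) = {0, 1, 2, 4, 5, 8}
Sat(~safe) = {0, 1, 2, 6, 8}
Sat(~wait | ~safe) = {0, 1, 2, 4, 5, 6, 8}
EG (~wait | ~safe): greatest fixpoint, start Z0 = {0, 1, 2, 4, 5, 6, 8}, keep only states in Sat with some successor in Z. Z1 = {0, 1, 4, 6, 8}; Z2 = {1, 4, 6, 8}; Z3 = {1, 4, 8}; Z4 = {1, 8}; fixed.
Sat(EG (~wait | ~safe)) = {1, 8}
|Sat(EG (~wait | ~safe))| = |{1, 8}| = 2.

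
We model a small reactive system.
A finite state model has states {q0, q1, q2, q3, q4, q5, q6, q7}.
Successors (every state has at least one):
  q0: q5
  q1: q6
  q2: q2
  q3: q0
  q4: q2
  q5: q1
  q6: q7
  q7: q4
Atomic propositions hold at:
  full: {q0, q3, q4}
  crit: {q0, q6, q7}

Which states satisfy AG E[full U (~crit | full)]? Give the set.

{q2, q4}

Sat(~crit) = {q1, q2, q3, q4, q5}
Sat(~crit | full) = {q0, q1, q2, q3, q4, q5}
E[full U (~crit | full)]: least fixpoint, start Z0 = Sat((~crit | full)) = {q0, q1, q2, q3, q4, q5}, add states in Sat(full) with some successor in Z. Already a fixed point.
Sat(E[full U (~crit | full)]) = {q0, q1, q2, q3, q4, q5}
AG E[full U (~crit | full)]: greatest fixpoint, start Z0 = {q0, q1, q2, q3, q4, q5}, keep only states in Sat with every successor in Z. Z1 = {q0, q2, q3, q4, q5}; Z2 = {q0, q2, q3, q4}; Z3 = {q2, q3, q4}; Z4 = {q2, q4}; fixed.
Sat(AG E[full U (~crit | full)]) = {q2, q4}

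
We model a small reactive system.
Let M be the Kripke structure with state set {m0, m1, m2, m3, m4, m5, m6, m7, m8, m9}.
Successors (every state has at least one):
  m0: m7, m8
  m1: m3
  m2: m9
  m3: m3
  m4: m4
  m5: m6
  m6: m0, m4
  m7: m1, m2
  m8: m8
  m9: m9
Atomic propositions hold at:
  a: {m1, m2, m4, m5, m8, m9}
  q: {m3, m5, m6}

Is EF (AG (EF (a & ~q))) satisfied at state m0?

Yes

Sat(~q) = {m0, m1, m2, m4, m7, m8, m9}
Sat(a & ~q) = {m1, m2, m4, m8, m9}
EF (a & ~q): least fixpoint, start Z0 = {m1, m2, m4, m8, m9}, add states with some successor in Z. Z1 = {m0, m1, m2, m4, m6, m7, m8, m9}; Z2 = {m0, m1, m2, m4, m5, m6, m7, m8, m9}; fixed.
Sat(EF (a & ~q)) = {m0, m1, m2, m4, m5, m6, m7, m8, m9}
AG (EF (a & ~q)): greatest fixpoint, start Z0 = {m0, m1, m2, m4, m5, m6, m7, m8, m9}, keep only states in Sat with every successor in Z. Z1 = {m0, m2, m4, m5, m6, m7, m8, m9}; Z2 = {m0, m2, m4, m5, m6, m8, m9}; Z3 = {m2, m4, m5, m6, m8, m9}; Z4 = {m2, m4, m5, m8, m9}; Z5 = {m2, m4, m8, m9}; fixed.
Sat(AG (EF (a & ~q))) = {m2, m4, m8, m9}
EF (AG (EF (a & ~q))): least fixpoint, start Z0 = {m2, m4, m8, m9}, add states with some successor in Z. Z1 = {m0, m2, m4, m6, m7, m8, m9}; Z2 = {m0, m2, m4, m5, m6, m7, m8, m9}; fixed.
Sat(EF (AG (EF (a & ~q)))) = {m0, m2, m4, m5, m6, m7, m8, m9}
m0 ∈ Sat(EF (AG (EF (a & ~q)))) = {m0, m2, m4, m5, m6, m7, m8, m9}, so the formula holds at m0.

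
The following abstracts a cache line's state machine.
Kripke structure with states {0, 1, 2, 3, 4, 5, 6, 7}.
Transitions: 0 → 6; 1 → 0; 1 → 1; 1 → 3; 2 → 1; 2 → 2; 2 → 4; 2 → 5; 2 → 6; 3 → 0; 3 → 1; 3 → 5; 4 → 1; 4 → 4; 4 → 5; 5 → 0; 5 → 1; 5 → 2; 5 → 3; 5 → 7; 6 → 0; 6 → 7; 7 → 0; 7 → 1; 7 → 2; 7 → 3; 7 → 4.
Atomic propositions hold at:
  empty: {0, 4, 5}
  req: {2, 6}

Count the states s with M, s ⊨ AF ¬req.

Sat(¬req) = {0, 1, 3, 4, 5, 7}
AF ¬req: least fixpoint, start Z0 = {0, 1, 3, 4, 5, 7}, add states with every successor in Z. Z1 = {0, 1, 3, 4, 5, 6, 7}; fixed.
Sat(AF ¬req) = {0, 1, 3, 4, 5, 6, 7}
|Sat(AF ¬req)| = |{0, 1, 3, 4, 5, 6, 7}| = 7.

7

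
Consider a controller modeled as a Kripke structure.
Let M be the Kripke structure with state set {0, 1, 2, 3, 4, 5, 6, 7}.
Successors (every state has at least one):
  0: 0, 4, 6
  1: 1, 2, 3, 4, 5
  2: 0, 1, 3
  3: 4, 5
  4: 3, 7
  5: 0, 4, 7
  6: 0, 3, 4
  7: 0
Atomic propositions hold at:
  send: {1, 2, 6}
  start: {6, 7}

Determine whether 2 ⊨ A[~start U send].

Sat(~start) = {0, 1, 2, 3, 4, 5}
A[~start U send]: least fixpoint, start Z0 = Sat(send) = {1, 2, 6}, add states in Sat(~start) with every successor in Z. Already a fixed point.
Sat(A[~start U send]) = {1, 2, 6}
2 ∈ Sat(A[~start U send]) = {1, 2, 6}, so the formula holds at 2.

Yes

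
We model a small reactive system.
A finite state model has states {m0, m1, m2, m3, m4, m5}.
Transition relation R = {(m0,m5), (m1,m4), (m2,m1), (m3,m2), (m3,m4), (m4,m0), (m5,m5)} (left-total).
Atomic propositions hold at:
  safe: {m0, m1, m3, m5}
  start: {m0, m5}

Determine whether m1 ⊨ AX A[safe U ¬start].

Yes

Sat(¬start) = {m1, m2, m3, m4}
A[safe U ¬start]: least fixpoint, start Z0 = Sat(¬start) = {m1, m2, m3, m4}, add states in Sat(safe) with every successor in Z. Already a fixed point.
Sat(A[safe U ¬start]) = {m1, m2, m3, m4}
Sat(AX A[safe U ¬start]) = {s : every successor in {m1, m2, m3, m4}} = {m1, m2, m3}
m1 ∈ Sat(AX A[safe U ¬start]) = {m1, m2, m3}, so the formula holds at m1.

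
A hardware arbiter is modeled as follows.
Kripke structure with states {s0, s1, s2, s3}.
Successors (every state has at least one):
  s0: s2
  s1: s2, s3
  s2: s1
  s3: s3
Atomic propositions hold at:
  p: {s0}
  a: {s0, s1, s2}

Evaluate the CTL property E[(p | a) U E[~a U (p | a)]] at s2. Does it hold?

Sat(p | a) = {s0, s1, s2}
Sat(~a) = {s3}
E[~a U (p | a)]: least fixpoint, start Z0 = Sat((p | a)) = {s0, s1, s2}, add states in Sat(~a) with some successor in Z. Already a fixed point.
Sat(E[~a U (p | a)]) = {s0, s1, s2}
E[(p | a) U E[~a U (p | a)]]: least fixpoint, start Z0 = Sat(E[~a U (p | a)]) = {s0, s1, s2}, add states in Sat(p | a) with some successor in Z. Already a fixed point.
Sat(E[(p | a) U E[~a U (p | a)]]) = {s0, s1, s2}
s2 ∈ Sat(E[(p | a) U E[~a U (p | a)]]) = {s0, s1, s2}, so the formula holds at s2.

Yes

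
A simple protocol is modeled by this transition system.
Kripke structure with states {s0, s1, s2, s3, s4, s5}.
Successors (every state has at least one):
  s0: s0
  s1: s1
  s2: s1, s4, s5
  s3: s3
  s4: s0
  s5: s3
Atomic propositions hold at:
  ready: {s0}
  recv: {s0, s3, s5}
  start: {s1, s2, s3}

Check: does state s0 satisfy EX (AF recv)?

Yes

AF recv: least fixpoint, start Z0 = {s0, s3, s5}, add states with every successor in Z. Z1 = {s0, s3, s4, s5}; fixed.
Sat(AF recv) = {s0, s3, s4, s5}
Sat(EX (AF recv)) = {s : some successor in {s0, s3, s4, s5}} = {s0, s2, s3, s4, s5}
s0 ∈ Sat(EX (AF recv)) = {s0, s2, s3, s4, s5}, so the formula holds at s0.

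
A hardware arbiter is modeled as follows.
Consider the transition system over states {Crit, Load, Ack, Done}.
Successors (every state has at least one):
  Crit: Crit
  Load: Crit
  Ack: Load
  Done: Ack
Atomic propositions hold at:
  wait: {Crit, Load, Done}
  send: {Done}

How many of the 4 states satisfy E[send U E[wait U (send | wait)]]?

Sat(send | wait) = {Crit, Load, Done}
E[wait U (send | wait)]: least fixpoint, start Z0 = Sat((send | wait)) = {Crit, Load, Done}, add states in Sat(wait) with some successor in Z. Already a fixed point.
Sat(E[wait U (send | wait)]) = {Crit, Load, Done}
E[send U E[wait U (send | wait)]]: least fixpoint, start Z0 = Sat(E[wait U (send | wait)]) = {Crit, Load, Done}, add states in Sat(send) with some successor in Z. Already a fixed point.
Sat(E[send U E[wait U (send | wait)]]) = {Crit, Load, Done}
|Sat(E[send U E[wait U (send | wait)]])| = |{Crit, Load, Done}| = 3.

3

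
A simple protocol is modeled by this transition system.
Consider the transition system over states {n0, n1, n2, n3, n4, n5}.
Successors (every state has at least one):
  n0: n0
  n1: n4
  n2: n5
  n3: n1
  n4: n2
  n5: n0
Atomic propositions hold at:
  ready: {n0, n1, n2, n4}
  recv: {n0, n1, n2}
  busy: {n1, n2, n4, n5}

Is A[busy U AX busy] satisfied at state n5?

No

Sat(AX busy) = {s : every successor in {n1, n2, n4, n5}} = {n1, n2, n3, n4}
A[busy U AX busy]: least fixpoint, start Z0 = Sat(AX busy) = {n1, n2, n3, n4}, add states in Sat(busy) with every successor in Z. Already a fixed point.
Sat(A[busy U AX busy]) = {n1, n2, n3, n4}
n5 ∉ Sat(A[busy U AX busy]) = {n1, n2, n3, n4}, so the formula does not hold at n5.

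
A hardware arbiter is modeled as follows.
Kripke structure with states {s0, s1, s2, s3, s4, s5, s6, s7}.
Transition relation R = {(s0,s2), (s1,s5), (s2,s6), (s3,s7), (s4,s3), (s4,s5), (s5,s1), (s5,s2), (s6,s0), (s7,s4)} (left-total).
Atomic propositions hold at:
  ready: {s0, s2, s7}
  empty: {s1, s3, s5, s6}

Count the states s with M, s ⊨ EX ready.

Sat(EX ready) = {s : some successor in {s0, s2, s7}} = {s0, s3, s5, s6}
|Sat(EX ready)| = |{s0, s3, s5, s6}| = 4.

4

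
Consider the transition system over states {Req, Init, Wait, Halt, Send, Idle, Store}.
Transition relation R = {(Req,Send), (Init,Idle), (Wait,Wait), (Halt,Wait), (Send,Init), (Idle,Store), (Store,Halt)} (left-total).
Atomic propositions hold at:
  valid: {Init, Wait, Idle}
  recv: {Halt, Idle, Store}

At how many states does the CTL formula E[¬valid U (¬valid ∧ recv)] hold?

2

Sat(¬valid) = {Req, Halt, Send, Store}
Sat(¬valid ∧ recv) = {Halt, Store}
E[¬valid U (¬valid ∧ recv)]: least fixpoint, start Z0 = Sat((¬valid ∧ recv)) = {Halt, Store}, add states in Sat(¬valid) with some successor in Z. Already a fixed point.
Sat(E[¬valid U (¬valid ∧ recv)]) = {Halt, Store}
|Sat(E[¬valid U (¬valid ∧ recv)])| = |{Halt, Store}| = 2.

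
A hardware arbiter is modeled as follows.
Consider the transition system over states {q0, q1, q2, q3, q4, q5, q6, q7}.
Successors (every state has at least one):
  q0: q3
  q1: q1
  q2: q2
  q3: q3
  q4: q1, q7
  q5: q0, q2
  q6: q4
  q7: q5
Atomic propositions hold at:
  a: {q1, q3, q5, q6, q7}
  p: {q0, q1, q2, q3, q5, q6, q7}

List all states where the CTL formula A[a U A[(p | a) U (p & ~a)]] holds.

{q0, q2, q5, q7}

Sat(p | a) = {q0, q1, q2, q3, q5, q6, q7}
Sat(~a) = {q0, q2, q4}
Sat(p & ~a) = {q0, q2}
A[(p | a) U (p & ~a)]: least fixpoint, start Z0 = Sat((p & ~a)) = {q0, q2}, add states in Sat(p | a) with every successor in Z. Z1 = {q0, q2, q5}; Z2 = {q0, q2, q5, q7}; fixed.
Sat(A[(p | a) U (p & ~a)]) = {q0, q2, q5, q7}
A[a U A[(p | a) U (p & ~a)]]: least fixpoint, start Z0 = Sat(A[(p | a) U (p & ~a)]) = {q0, q2, q5, q7}, add states in Sat(a) with every successor in Z. Already a fixed point.
Sat(A[a U A[(p | a) U (p & ~a)]]) = {q0, q2, q5, q7}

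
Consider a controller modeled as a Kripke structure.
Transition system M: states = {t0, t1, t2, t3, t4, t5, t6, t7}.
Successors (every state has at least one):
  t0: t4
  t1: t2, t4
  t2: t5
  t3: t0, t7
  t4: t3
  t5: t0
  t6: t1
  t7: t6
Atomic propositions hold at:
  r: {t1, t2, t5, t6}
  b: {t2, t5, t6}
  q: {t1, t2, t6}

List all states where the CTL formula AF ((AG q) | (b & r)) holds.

{t2, t5, t6, t7}

AG q: greatest fixpoint, start Z0 = {t1, t2, t6}, keep only states in Sat with every successor in Z. Z1 = {t6}; Z2 = ∅; fixed.
Sat(AG q) = ∅
Sat(b & r) = {t2, t5, t6}
Sat((AG q) | (b & r)) = {t2, t5, t6}
AF ((AG q) | (b & r)): least fixpoint, start Z0 = {t2, t5, t6}, add states with every successor in Z. Z1 = {t2, t5, t6, t7}; fixed.
Sat(AF ((AG q) | (b & r))) = {t2, t5, t6, t7}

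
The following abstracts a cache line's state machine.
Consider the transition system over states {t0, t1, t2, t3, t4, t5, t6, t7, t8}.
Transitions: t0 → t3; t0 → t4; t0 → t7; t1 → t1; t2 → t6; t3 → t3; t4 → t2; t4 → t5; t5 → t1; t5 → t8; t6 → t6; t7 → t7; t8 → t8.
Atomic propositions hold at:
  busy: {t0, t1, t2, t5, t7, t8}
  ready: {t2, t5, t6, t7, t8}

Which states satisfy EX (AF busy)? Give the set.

AF busy: least fixpoint, start Z0 = {t0, t1, t2, t5, t7, t8}, add states with every successor in Z. Z1 = {t0, t1, t2, t4, t5, t7, t8}; fixed.
Sat(AF busy) = {t0, t1, t2, t4, t5, t7, t8}
Sat(EX (AF busy)) = {s : some successor in {t0, t1, t2, t4, t5, t7, t8}} = {t0, t1, t4, t5, t7, t8}

{t0, t1, t4, t5, t7, t8}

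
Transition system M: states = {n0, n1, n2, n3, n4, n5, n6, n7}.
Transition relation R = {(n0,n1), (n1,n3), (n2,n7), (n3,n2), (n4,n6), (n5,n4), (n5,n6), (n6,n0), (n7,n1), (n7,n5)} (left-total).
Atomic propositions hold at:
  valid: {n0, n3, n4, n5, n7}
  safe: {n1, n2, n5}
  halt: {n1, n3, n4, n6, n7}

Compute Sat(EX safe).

{n0, n3, n7}

Sat(EX safe) = {s : some successor in {n1, n2, n5}} = {n0, n3, n7}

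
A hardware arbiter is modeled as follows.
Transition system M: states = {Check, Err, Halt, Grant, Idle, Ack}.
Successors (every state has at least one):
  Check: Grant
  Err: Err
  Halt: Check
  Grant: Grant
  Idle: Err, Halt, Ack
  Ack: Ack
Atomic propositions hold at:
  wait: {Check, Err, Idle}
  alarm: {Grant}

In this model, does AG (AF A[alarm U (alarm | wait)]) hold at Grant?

Yes

Sat(alarm | wait) = {Check, Err, Grant, Idle}
A[alarm U (alarm | wait)]: least fixpoint, start Z0 = Sat((alarm | wait)) = {Check, Err, Grant, Idle}, add states in Sat(alarm) with every successor in Z. Already a fixed point.
Sat(A[alarm U (alarm | wait)]) = {Check, Err, Grant, Idle}
AF A[alarm U (alarm | wait)]: least fixpoint, start Z0 = {Check, Err, Grant, Idle}, add states with every successor in Z. Z1 = {Check, Err, Halt, Grant, Idle}; fixed.
Sat(AF A[alarm U (alarm | wait)]) = {Check, Err, Halt, Grant, Idle}
AG (AF A[alarm U (alarm | wait)]): greatest fixpoint, start Z0 = {Check, Err, Halt, Grant, Idle}, keep only states in Sat with every successor in Z. Z1 = {Check, Err, Halt, Grant}; fixed.
Sat(AG (AF A[alarm U (alarm | wait)])) = {Check, Err, Halt, Grant}
Grant ∈ Sat(AG (AF A[alarm U (alarm | wait)])) = {Check, Err, Halt, Grant}, so the formula holds at Grant.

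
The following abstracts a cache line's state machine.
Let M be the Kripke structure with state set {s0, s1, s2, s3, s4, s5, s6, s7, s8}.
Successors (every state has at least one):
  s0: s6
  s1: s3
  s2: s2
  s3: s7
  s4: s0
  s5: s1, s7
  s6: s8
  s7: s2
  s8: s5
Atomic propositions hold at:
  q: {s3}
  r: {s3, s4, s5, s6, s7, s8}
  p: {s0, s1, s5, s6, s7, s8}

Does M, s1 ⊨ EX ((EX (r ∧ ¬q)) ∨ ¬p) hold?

Sat(¬q) = {s0, s1, s2, s4, s5, s6, s7, s8}
Sat(r ∧ ¬q) = {s4, s5, s6, s7, s8}
Sat(EX (r ∧ ¬q)) = {s : some successor in {s4, s5, s6, s7, s8}} = {s0, s3, s5, s6, s8}
Sat(¬p) = {s2, s3, s4}
Sat((EX (r ∧ ¬q)) ∨ ¬p) = {s0, s2, s3, s4, s5, s6, s8}
Sat(EX ((EX (r ∧ ¬q)) ∨ ¬p)) = {s : some successor in {s0, s2, s3, s4, s5, s6, s8}} = {s0, s1, s2, s4, s6, s7, s8}
s1 ∈ Sat(EX ((EX (r ∧ ¬q)) ∨ ¬p)) = {s0, s1, s2, s4, s6, s7, s8}, so the formula holds at s1.

Yes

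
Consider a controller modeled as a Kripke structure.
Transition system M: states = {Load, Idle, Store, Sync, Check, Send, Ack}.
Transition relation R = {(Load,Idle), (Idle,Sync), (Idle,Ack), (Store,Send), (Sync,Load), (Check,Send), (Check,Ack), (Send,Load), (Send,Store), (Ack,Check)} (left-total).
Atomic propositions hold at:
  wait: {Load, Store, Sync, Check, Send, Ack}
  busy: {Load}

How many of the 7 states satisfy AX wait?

6

Sat(AX wait) = {s : every successor in {Load, Store, Sync, Check, Send, Ack}} = {Idle, Store, Sync, Check, Send, Ack}
|Sat(AX wait)| = |{Idle, Store, Sync, Check, Send, Ack}| = 6.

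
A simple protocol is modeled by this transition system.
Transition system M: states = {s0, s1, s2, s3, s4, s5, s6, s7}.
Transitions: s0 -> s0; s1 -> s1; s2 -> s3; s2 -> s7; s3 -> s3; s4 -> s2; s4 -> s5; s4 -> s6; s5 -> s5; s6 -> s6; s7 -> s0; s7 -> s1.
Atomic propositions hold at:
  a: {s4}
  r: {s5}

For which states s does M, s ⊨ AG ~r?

Sat(~r) = {s0, s1, s2, s3, s4, s6, s7}
AG ~r: greatest fixpoint, start Z0 = {s0, s1, s2, s3, s4, s6, s7}, keep only states in Sat with every successor in Z. Z1 = {s0, s1, s2, s3, s6, s7}; fixed.
Sat(AG ~r) = {s0, s1, s2, s3, s6, s7}

{s0, s1, s2, s3, s6, s7}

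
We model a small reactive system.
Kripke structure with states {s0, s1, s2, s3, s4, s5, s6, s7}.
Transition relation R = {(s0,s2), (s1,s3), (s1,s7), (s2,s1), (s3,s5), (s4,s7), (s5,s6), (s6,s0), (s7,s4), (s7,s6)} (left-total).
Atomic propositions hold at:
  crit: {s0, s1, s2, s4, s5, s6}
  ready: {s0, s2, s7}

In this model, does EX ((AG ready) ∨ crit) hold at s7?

Yes

AG ready: greatest fixpoint, start Z0 = {s0, s2, s7}, keep only states in Sat with every successor in Z. Z1 = {s0}; Z2 = ∅; fixed.
Sat(AG ready) = ∅
Sat((AG ready) ∨ crit) = {s0, s1, s2, s4, s5, s6}
Sat(EX ((AG ready) ∨ crit)) = {s : some successor in {s0, s1, s2, s4, s5, s6}} = {s0, s2, s3, s5, s6, s7}
s7 ∈ Sat(EX ((AG ready) ∨ crit)) = {s0, s2, s3, s5, s6, s7}, so the formula holds at s7.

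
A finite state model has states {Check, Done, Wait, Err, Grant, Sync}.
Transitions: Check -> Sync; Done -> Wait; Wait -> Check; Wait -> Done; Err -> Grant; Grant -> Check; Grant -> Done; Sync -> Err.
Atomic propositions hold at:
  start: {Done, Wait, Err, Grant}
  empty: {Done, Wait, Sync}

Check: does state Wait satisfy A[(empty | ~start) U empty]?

Sat(~start) = {Check, Sync}
Sat(empty | ~start) = {Check, Done, Wait, Sync}
A[(empty | ~start) U empty]: least fixpoint, start Z0 = Sat(empty) = {Done, Wait, Sync}, add states in Sat(empty | ~start) with every successor in Z. Z1 = {Check, Done, Wait, Sync}; fixed.
Sat(A[(empty | ~start) U empty]) = {Check, Done, Wait, Sync}
Wait ∈ Sat(A[(empty | ~start) U empty]) = {Check, Done, Wait, Sync}, so the formula holds at Wait.

Yes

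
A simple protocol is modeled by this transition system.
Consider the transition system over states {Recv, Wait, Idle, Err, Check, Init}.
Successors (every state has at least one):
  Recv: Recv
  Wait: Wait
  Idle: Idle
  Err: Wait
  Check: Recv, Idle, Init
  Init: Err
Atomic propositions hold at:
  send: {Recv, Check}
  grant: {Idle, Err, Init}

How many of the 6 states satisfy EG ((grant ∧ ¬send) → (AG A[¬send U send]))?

3

Sat(¬send) = {Wait, Idle, Err, Init}
Sat(grant ∧ ¬send) = {Idle, Err, Init}
A[¬send U send]: least fixpoint, start Z0 = Sat(send) = {Recv, Check}, add states in Sat(¬send) with every successor in Z. Already a fixed point.
Sat(A[¬send U send]) = {Recv, Check}
AG A[¬send U send]: greatest fixpoint, start Z0 = {Recv, Check}, keep only states in Sat with every successor in Z. Z1 = {Recv}; fixed.
Sat(AG A[¬send U send]) = {Recv}
Sat((grant ∧ ¬send) → (AG A[¬send U send])) = {Recv, Wait, Check}
EG ((grant ∧ ¬send) → (AG A[¬send U send])): greatest fixpoint, start Z0 = {Recv, Wait, Check}, keep only states in Sat with some successor in Z. Already a fixed point.
Sat(EG ((grant ∧ ¬send) → (AG A[¬send U send]))) = {Recv, Wait, Check}
|Sat(EG ((grant ∧ ¬send) → (AG A[¬send U send])))| = |{Recv, Wait, Check}| = 3.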